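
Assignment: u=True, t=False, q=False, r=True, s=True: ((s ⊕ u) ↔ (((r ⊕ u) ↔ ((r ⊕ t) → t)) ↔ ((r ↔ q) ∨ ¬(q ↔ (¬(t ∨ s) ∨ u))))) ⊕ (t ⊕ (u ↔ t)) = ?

s ⊕ u = True ⊕ True = False
r ⊕ u = True ⊕ True = False
r ⊕ t = True ⊕ False = True
(r ⊕ t) → t = True → False = False
(r ⊕ u) ↔ ((r ⊕ t) → t) = False ↔ False = True
r ↔ q = True ↔ False = False
t ∨ s = False ∨ True = True
¬(t ∨ s) = ¬True = False
¬(t ∨ s) ∨ u = False ∨ True = True
q ↔ (¬(t ∨ s) ∨ u) = False ↔ True = False
¬(q ↔ (¬(t ∨ s) ∨ u)) = ¬False = True
(r ↔ q) ∨ ¬(q ↔ (¬(t ∨ s) ∨ u)) = False ∨ True = True
((r ⊕ u) ↔ ((r ⊕ t) → t)) ↔ ((r ↔ q) ∨ ¬(q ↔ (¬(t ∨ s) ∨ u))) = True ↔ True = True
(s ⊕ u) ↔ (((r ⊕ u) ↔ ((r ⊕ t) → t)) ↔ ((r ↔ q) ∨ ¬(q ↔ (¬(t ∨ s) ∨ u)))) = False ↔ True = False
u ↔ t = True ↔ False = False
t ⊕ (u ↔ t) = False ⊕ False = False
((s ⊕ u) ↔ (((r ⊕ u) ↔ ((r ⊕ t) → t)) ↔ ((r ↔ q) ∨ ¬(q ↔ (¬(t ∨ s) ∨ u))))) ⊕ (t ⊕ (u ↔ t)) = False ⊕ False = False

False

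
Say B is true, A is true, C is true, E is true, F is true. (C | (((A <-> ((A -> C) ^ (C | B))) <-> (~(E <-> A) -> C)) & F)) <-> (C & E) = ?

True

Substituting B=True, A=True, C=True, E=True, F=True:
A -> C = True -> True = True
C | B = True | True = True
(A -> C) ^ (C | B) = True ^ True = False
A <-> ((A -> C) ^ (C | B)) = True <-> False = False
E <-> A = True <-> True = True
~(E <-> A) = ~True = False
~(E <-> A) -> C = False -> True = True
(A <-> ((A -> C) ^ (C | B))) <-> (~(E <-> A) -> C) = False <-> True = False
((A <-> ((A -> C) ^ (C | B))) <-> (~(E <-> A) -> C)) & F = False & True = False
C | (((A <-> ((A -> C) ^ (C | B))) <-> (~(E <-> A) -> C)) & F) = True | False = True
C & E = True & True = True
(C | (((A <-> ((A -> C) ^ (C | B))) <-> (~(E <-> A) -> C)) & F)) <-> (C & E) = True <-> True = True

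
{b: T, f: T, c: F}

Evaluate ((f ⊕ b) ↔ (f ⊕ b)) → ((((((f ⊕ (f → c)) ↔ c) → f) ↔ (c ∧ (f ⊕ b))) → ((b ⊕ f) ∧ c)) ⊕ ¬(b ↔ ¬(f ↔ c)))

Substituting b=T, f=T, c=F:
f ⊕ b = T ⊕ T = F
f ⊕ b = T ⊕ T = F
(f ⊕ b) ↔ (f ⊕ b) = F ↔ F = T
f → c = T → F = F
f ⊕ (f → c) = T ⊕ F = T
(f ⊕ (f → c)) ↔ c = T ↔ F = F
((f ⊕ (f → c)) ↔ c) → f = F → T = T
f ⊕ b = T ⊕ T = F
c ∧ (f ⊕ b) = F ∧ F = F
(((f ⊕ (f → c)) ↔ c) → f) ↔ (c ∧ (f ⊕ b)) = T ↔ F = F
b ⊕ f = T ⊕ T = F
(b ⊕ f) ∧ c = F ∧ F = F
((((f ⊕ (f → c)) ↔ c) → f) ↔ (c ∧ (f ⊕ b))) → ((b ⊕ f) ∧ c) = F → F = T
f ↔ c = T ↔ F = F
¬(f ↔ c) = ¬F = T
b ↔ ¬(f ↔ c) = T ↔ T = T
¬(b ↔ ¬(f ↔ c)) = ¬T = F
(((((f ⊕ (f → c)) ↔ c) → f) ↔ (c ∧ (f ⊕ b))) → ((b ⊕ f) ∧ c)) ⊕ ¬(b ↔ ¬(f ↔ c)) = T ⊕ F = T
((f ⊕ b) ↔ (f ⊕ b)) → ((((((f ⊕ (f → c)) ↔ c) → f) ↔ (c ∧ (f ⊕ b))) → ((b ⊕ f) ∧ c)) ⊕ ¬(b ↔ ¬(f ↔ c))) = T → T = T

T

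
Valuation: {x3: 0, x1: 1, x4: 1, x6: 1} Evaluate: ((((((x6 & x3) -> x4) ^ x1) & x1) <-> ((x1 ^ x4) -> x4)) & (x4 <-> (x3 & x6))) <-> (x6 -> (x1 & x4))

x6 & x3 = 1 & 0 = 0
(x6 & x3) -> x4 = 0 -> 1 = 1
((x6 & x3) -> x4) ^ x1 = 1 ^ 1 = 0
(((x6 & x3) -> x4) ^ x1) & x1 = 0 & 1 = 0
x1 ^ x4 = 1 ^ 1 = 0
(x1 ^ x4) -> x4 = 0 -> 1 = 1
((((x6 & x3) -> x4) ^ x1) & x1) <-> ((x1 ^ x4) -> x4) = 0 <-> 1 = 0
x3 & x6 = 0 & 1 = 0
x4 <-> (x3 & x6) = 1 <-> 0 = 0
(((((x6 & x3) -> x4) ^ x1) & x1) <-> ((x1 ^ x4) -> x4)) & (x4 <-> (x3 & x6)) = 0 & 0 = 0
x1 & x4 = 1 & 1 = 1
x6 -> (x1 & x4) = 1 -> 1 = 1
((((((x6 & x3) -> x4) ^ x1) & x1) <-> ((x1 ^ x4) -> x4)) & (x4 <-> (x3 & x6))) <-> (x6 -> (x1 & x4)) = 0 <-> 1 = 0

0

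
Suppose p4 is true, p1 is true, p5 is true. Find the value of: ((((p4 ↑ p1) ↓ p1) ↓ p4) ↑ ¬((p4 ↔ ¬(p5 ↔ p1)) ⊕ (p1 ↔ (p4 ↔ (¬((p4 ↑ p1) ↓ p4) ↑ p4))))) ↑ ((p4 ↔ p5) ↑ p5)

p4 ↑ p1 = T ↑ T = F
(p4 ↑ p1) ↓ p1 = F ↓ T = F
((p4 ↑ p1) ↓ p1) ↓ p4 = F ↓ T = F
p5 ↔ p1 = T ↔ T = T
¬(p5 ↔ p1) = ¬T = F
p4 ↔ ¬(p5 ↔ p1) = T ↔ F = F
p4 ↑ p1 = T ↑ T = F
(p4 ↑ p1) ↓ p4 = F ↓ T = F
¬((p4 ↑ p1) ↓ p4) = ¬F = T
¬((p4 ↑ p1) ↓ p4) ↑ p4 = T ↑ T = F
p4 ↔ (¬((p4 ↑ p1) ↓ p4) ↑ p4) = T ↔ F = F
p1 ↔ (p4 ↔ (¬((p4 ↑ p1) ↓ p4) ↑ p4)) = T ↔ F = F
(p4 ↔ ¬(p5 ↔ p1)) ⊕ (p1 ↔ (p4 ↔ (¬((p4 ↑ p1) ↓ p4) ↑ p4))) = F ⊕ F = F
¬((p4 ↔ ¬(p5 ↔ p1)) ⊕ (p1 ↔ (p4 ↔ (¬((p4 ↑ p1) ↓ p4) ↑ p4)))) = ¬F = T
(((p4 ↑ p1) ↓ p1) ↓ p4) ↑ ¬((p4 ↔ ¬(p5 ↔ p1)) ⊕ (p1 ↔ (p4 ↔ (¬((p4 ↑ p1) ↓ p4) ↑ p4)))) = F ↑ T = T
p4 ↔ p5 = T ↔ T = T
(p4 ↔ p5) ↑ p5 = T ↑ T = F
((((p4 ↑ p1) ↓ p1) ↓ p4) ↑ ¬((p4 ↔ ¬(p5 ↔ p1)) ⊕ (p1 ↔ (p4 ↔ (¬((p4 ↑ p1) ↓ p4) ↑ p4))))) ↑ ((p4 ↔ p5) ↑ p5) = T ↑ F = T

T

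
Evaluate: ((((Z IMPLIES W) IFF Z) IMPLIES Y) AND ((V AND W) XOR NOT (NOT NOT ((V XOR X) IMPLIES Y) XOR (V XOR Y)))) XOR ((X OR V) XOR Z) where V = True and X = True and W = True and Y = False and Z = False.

Z IMPLIES W = False IMPLIES True = True
(Z IMPLIES W) IFF Z = True IFF False = False
((Z IMPLIES W) IFF Z) IMPLIES Y = False IMPLIES False = True
V AND W = True AND True = True
V XOR X = True XOR True = False
(V XOR X) IMPLIES Y = False IMPLIES False = True
NOT ((V XOR X) IMPLIES Y) = NOT True = False
NOT NOT ((V XOR X) IMPLIES Y) = NOT False = True
V XOR Y = True XOR False = True
NOT NOT ((V XOR X) IMPLIES Y) XOR (V XOR Y) = True XOR True = False
NOT (NOT NOT ((V XOR X) IMPLIES Y) XOR (V XOR Y)) = NOT False = True
(V AND W) XOR NOT (NOT NOT ((V XOR X) IMPLIES Y) XOR (V XOR Y)) = True XOR True = False
(((Z IMPLIES W) IFF Z) IMPLIES Y) AND ((V AND W) XOR NOT (NOT NOT ((V XOR X) IMPLIES Y) XOR (V XOR Y))) = True AND False = False
X OR V = True OR True = True
(X OR V) XOR Z = True XOR False = True
((((Z IMPLIES W) IFF Z) IMPLIES Y) AND ((V AND W) XOR NOT (NOT NOT ((V XOR X) IMPLIES Y) XOR (V XOR Y)))) XOR ((X OR V) XOR Z) = False XOR True = True

True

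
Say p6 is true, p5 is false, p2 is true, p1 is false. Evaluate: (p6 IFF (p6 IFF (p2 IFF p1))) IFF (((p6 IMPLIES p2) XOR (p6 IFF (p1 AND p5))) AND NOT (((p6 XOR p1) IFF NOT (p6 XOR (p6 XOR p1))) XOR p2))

false

p2 IFF p1 = true IFF false = false
p6 IFF (p2 IFF p1) = true IFF false = false
p6 IFF (p6 IFF (p2 IFF p1)) = true IFF false = false
p6 IMPLIES p2 = true IMPLIES true = true
p1 AND p5 = false AND false = false
p6 IFF (p1 AND p5) = true IFF false = false
(p6 IMPLIES p2) XOR (p6 IFF (p1 AND p5)) = true XOR false = true
p6 XOR p1 = true XOR false = true
p6 XOR p1 = true XOR false = true
p6 XOR (p6 XOR p1) = true XOR true = false
NOT (p6 XOR (p6 XOR p1)) = NOT false = true
(p6 XOR p1) IFF NOT (p6 XOR (p6 XOR p1)) = true IFF true = true
((p6 XOR p1) IFF NOT (p6 XOR (p6 XOR p1))) XOR p2 = true XOR true = false
NOT (((p6 XOR p1) IFF NOT (p6 XOR (p6 XOR p1))) XOR p2) = NOT false = true
((p6 IMPLIES p2) XOR (p6 IFF (p1 AND p5))) AND NOT (((p6 XOR p1) IFF NOT (p6 XOR (p6 XOR p1))) XOR p2) = true AND true = true
(p6 IFF (p6 IFF (p2 IFF p1))) IFF (((p6 IMPLIES p2) XOR (p6 IFF (p1 AND p5))) AND NOT (((p6 XOR p1) IFF NOT (p6 XOR (p6 XOR p1))) XOR p2)) = false IFF true = false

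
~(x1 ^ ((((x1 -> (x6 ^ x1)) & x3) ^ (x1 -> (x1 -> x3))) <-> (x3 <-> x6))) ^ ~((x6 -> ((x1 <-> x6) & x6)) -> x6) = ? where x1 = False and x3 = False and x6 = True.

True

x6 ^ x1 = True ^ False = True
x1 -> (x6 ^ x1) = False -> True = True
(x1 -> (x6 ^ x1)) & x3 = True & False = False
x1 -> x3 = False -> False = True
x1 -> (x1 -> x3) = False -> True = True
((x1 -> (x6 ^ x1)) & x3) ^ (x1 -> (x1 -> x3)) = False ^ True = True
x3 <-> x6 = False <-> True = False
(((x1 -> (x6 ^ x1)) & x3) ^ (x1 -> (x1 -> x3))) <-> (x3 <-> x6) = True <-> False = False
x1 ^ ((((x1 -> (x6 ^ x1)) & x3) ^ (x1 -> (x1 -> x3))) <-> (x3 <-> x6)) = False ^ False = False
~(x1 ^ ((((x1 -> (x6 ^ x1)) & x3) ^ (x1 -> (x1 -> x3))) <-> (x3 <-> x6))) = ~False = True
x1 <-> x6 = False <-> True = False
(x1 <-> x6) & x6 = False & True = False
x6 -> ((x1 <-> x6) & x6) = True -> False = False
(x6 -> ((x1 <-> x6) & x6)) -> x6 = False -> True = True
~((x6 -> ((x1 <-> x6) & x6)) -> x6) = ~True = False
~(x1 ^ ((((x1 -> (x6 ^ x1)) & x3) ^ (x1 -> (x1 -> x3))) <-> (x3 <-> x6))) ^ ~((x6 -> ((x1 <-> x6) & x6)) -> x6) = True ^ False = True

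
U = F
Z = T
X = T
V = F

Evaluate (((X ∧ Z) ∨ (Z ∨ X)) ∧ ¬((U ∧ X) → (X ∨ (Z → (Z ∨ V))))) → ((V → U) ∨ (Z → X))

X ∧ Z = T ∧ T = T
Z ∨ X = T ∨ T = T
(X ∧ Z) ∨ (Z ∨ X) = T ∨ T = T
U ∧ X = F ∧ T = F
Z ∨ V = T ∨ F = T
Z → (Z ∨ V) = T → T = T
X ∨ (Z → (Z ∨ V)) = T ∨ T = T
(U ∧ X) → (X ∨ (Z → (Z ∨ V))) = F → T = T
¬((U ∧ X) → (X ∨ (Z → (Z ∨ V)))) = ¬T = F
((X ∧ Z) ∨ (Z ∨ X)) ∧ ¬((U ∧ X) → (X ∨ (Z → (Z ∨ V)))) = T ∧ F = F
V → U = F → F = T
Z → X = T → T = T
(V → U) ∨ (Z → X) = T ∨ T = T
(((X ∧ Z) ∨ (Z ∨ X)) ∧ ¬((U ∧ X) → (X ∨ (Z → (Z ∨ V))))) → ((V → U) ∨ (Z → X)) = F → T = T

T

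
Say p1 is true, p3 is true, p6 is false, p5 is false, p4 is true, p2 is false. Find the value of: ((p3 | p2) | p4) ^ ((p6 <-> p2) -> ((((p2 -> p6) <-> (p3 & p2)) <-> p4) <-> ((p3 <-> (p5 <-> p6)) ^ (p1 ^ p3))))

1

Substituting p1=1, p3=1, p6=0, p5=0, p4=1, p2=0:
p3 | p2 = 1 | 0 = 1
(p3 | p2) | p4 = 1 | 1 = 1
p6 <-> p2 = 0 <-> 0 = 1
p2 -> p6 = 0 -> 0 = 1
p3 & p2 = 1 & 0 = 0
(p2 -> p6) <-> (p3 & p2) = 1 <-> 0 = 0
((p2 -> p6) <-> (p3 & p2)) <-> p4 = 0 <-> 1 = 0
p5 <-> p6 = 0 <-> 0 = 1
p3 <-> (p5 <-> p6) = 1 <-> 1 = 1
p1 ^ p3 = 1 ^ 1 = 0
(p3 <-> (p5 <-> p6)) ^ (p1 ^ p3) = 1 ^ 0 = 1
(((p2 -> p6) <-> (p3 & p2)) <-> p4) <-> ((p3 <-> (p5 <-> p6)) ^ (p1 ^ p3)) = 0 <-> 1 = 0
(p6 <-> p2) -> ((((p2 -> p6) <-> (p3 & p2)) <-> p4) <-> ((p3 <-> (p5 <-> p6)) ^ (p1 ^ p3))) = 1 -> 0 = 0
((p3 | p2) | p4) ^ ((p6 <-> p2) -> ((((p2 -> p6) <-> (p3 & p2)) <-> p4) <-> ((p3 <-> (p5 <-> p6)) ^ (p1 ^ p3)))) = 1 ^ 0 = 1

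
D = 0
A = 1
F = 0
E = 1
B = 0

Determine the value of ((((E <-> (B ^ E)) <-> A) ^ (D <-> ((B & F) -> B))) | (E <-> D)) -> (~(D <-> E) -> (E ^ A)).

B ^ E = 0 ^ 1 = 1
E <-> (B ^ E) = 1 <-> 1 = 1
(E <-> (B ^ E)) <-> A = 1 <-> 1 = 1
B & F = 0 & 0 = 0
(B & F) -> B = 0 -> 0 = 1
D <-> ((B & F) -> B) = 0 <-> 1 = 0
((E <-> (B ^ E)) <-> A) ^ (D <-> ((B & F) -> B)) = 1 ^ 0 = 1
E <-> D = 1 <-> 0 = 0
(((E <-> (B ^ E)) <-> A) ^ (D <-> ((B & F) -> B))) | (E <-> D) = 1 | 0 = 1
D <-> E = 0 <-> 1 = 0
~(D <-> E) = ~0 = 1
E ^ A = 1 ^ 1 = 0
~(D <-> E) -> (E ^ A) = 1 -> 0 = 0
((((E <-> (B ^ E)) <-> A) ^ (D <-> ((B & F) -> B))) | (E <-> D)) -> (~(D <-> E) -> (E ^ A)) = 1 -> 0 = 0

0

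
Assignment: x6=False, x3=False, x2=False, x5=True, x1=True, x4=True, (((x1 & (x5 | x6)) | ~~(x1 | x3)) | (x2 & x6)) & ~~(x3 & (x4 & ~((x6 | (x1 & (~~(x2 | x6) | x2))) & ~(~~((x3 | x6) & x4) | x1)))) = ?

False

Substituting x6=False, x3=False, x2=False, x5=True, x1=True, x4=True:
x5 | x6 = True | False = True
x1 & (x5 | x6) = True & True = True
x1 | x3 = True | False = True
~(x1 | x3) = ~True = False
~~(x1 | x3) = ~False = True
(x1 & (x5 | x6)) | ~~(x1 | x3) = True | True = True
x2 & x6 = False & False = False
((x1 & (x5 | x6)) | ~~(x1 | x3)) | (x2 & x6) = True | False = True
x2 | x6 = False | False = False
~(x2 | x6) = ~False = True
~~(x2 | x6) = ~True = False
~~(x2 | x6) | x2 = False | False = False
x1 & (~~(x2 | x6) | x2) = True & False = False
x6 | (x1 & (~~(x2 | x6) | x2)) = False | False = False
x3 | x6 = False | False = False
(x3 | x6) & x4 = False & True = False
~((x3 | x6) & x4) = ~False = True
~~((x3 | x6) & x4) = ~True = False
~~((x3 | x6) & x4) | x1 = False | True = True
~(~~((x3 | x6) & x4) | x1) = ~True = False
(x6 | (x1 & (~~(x2 | x6) | x2))) & ~(~~((x3 | x6) & x4) | x1) = False & False = False
~((x6 | (x1 & (~~(x2 | x6) | x2))) & ~(~~((x3 | x6) & x4) | x1)) = ~False = True
x4 & ~((x6 | (x1 & (~~(x2 | x6) | x2))) & ~(~~((x3 | x6) & x4) | x1)) = True & True = True
x3 & (x4 & ~((x6 | (x1 & (~~(x2 | x6) | x2))) & ~(~~((x3 | x6) & x4) | x1))) = False & True = False
~(x3 & (x4 & ~((x6 | (x1 & (~~(x2 | x6) | x2))) & ~(~~((x3 | x6) & x4) | x1)))) = ~False = True
~~(x3 & (x4 & ~((x6 | (x1 & (~~(x2 | x6) | x2))) & ~(~~((x3 | x6) & x4) | x1)))) = ~True = False
(((x1 & (x5 | x6)) | ~~(x1 | x3)) | (x2 & x6)) & ~~(x3 & (x4 & ~((x6 | (x1 & (~~(x2 | x6) | x2))) & ~(~~((x3 | x6) & x4) | x1)))) = True & False = False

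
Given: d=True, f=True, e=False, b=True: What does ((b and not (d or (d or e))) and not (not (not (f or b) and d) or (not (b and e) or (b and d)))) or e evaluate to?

False

d or e = True or False = True
d or (d or e) = True or True = True
not (d or (d or e)) = not True = False
b and not (d or (d or e)) = True and False = False
f or b = True or True = True
not (f or b) = not True = False
not (f or b) and d = False and True = False
not (not (f or b) and d) = not False = True
b and e = True and False = False
not (b and e) = not False = True
b and d = True and True = True
not (b and e) or (b and d) = True or True = True
not (not (f or b) and d) or (not (b and e) or (b and d)) = True or True = True
not (not (not (f or b) and d) or (not (b and e) or (b and d))) = not True = False
(b and not (d or (d or e))) and not (not (not (f or b) and d) or (not (b and e) or (b and d))) = False and False = False
((b and not (d or (d or e))) and not (not (not (f or b) and d) or (not (b and e) or (b and d)))) or e = False or False = False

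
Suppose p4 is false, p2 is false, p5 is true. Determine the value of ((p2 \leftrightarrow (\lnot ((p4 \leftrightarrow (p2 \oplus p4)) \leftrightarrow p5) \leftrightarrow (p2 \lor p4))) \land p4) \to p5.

p2 \oplus p4 = F \oplus F = F
p4 \leftrightarrow (p2 \oplus p4) = F \leftrightarrow F = T
(p4 \leftrightarrow (p2 \oplus p4)) \leftrightarrow p5 = T \leftrightarrow T = T
\lnot ((p4 \leftrightarrow (p2 \oplus p4)) \leftrightarrow p5) = \lnot T = F
p2 \lor p4 = F \lor F = F
\lnot ((p4 \leftrightarrow (p2 \oplus p4)) \leftrightarrow p5) \leftrightarrow (p2 \lor p4) = F \leftrightarrow F = T
p2 \leftrightarrow (\lnot ((p4 \leftrightarrow (p2 \oplus p4)) \leftrightarrow p5) \leftrightarrow (p2 \lor p4)) = F \leftrightarrow T = F
(p2 \leftrightarrow (\lnot ((p4 \leftrightarrow (p2 \oplus p4)) \leftrightarrow p5) \leftrightarrow (p2 \lor p4))) \land p4 = F \land F = F
((p2 \leftrightarrow (\lnot ((p4 \leftrightarrow (p2 \oplus p4)) \leftrightarrow p5) \leftrightarrow (p2 \lor p4))) \land p4) \to p5 = F \to T = T

T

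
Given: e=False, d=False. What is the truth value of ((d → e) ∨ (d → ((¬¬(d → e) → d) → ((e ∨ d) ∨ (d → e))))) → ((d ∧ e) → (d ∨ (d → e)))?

True

d → e = False → False = True
d → e = False → False = True
¬(d → e) = ¬True = False
¬¬(d → e) = ¬False = True
¬¬(d → e) → d = True → False = False
e ∨ d = False ∨ False = False
d → e = False → False = True
(e ∨ d) ∨ (d → e) = False ∨ True = True
(¬¬(d → e) → d) → ((e ∨ d) ∨ (d → e)) = False → True = True
d → ((¬¬(d → e) → d) → ((e ∨ d) ∨ (d → e))) = False → True = True
(d → e) ∨ (d → ((¬¬(d → e) → d) → ((e ∨ d) ∨ (d → e)))) = True ∨ True = True
d ∧ e = False ∧ False = False
d → e = False → False = True
d ∨ (d → e) = False ∨ True = True
(d ∧ e) → (d ∨ (d → e)) = False → True = True
((d → e) ∨ (d → ((¬¬(d → e) → d) → ((e ∨ d) ∨ (d → e))))) → ((d ∧ e) → (d ∨ (d → e))) = True → True = True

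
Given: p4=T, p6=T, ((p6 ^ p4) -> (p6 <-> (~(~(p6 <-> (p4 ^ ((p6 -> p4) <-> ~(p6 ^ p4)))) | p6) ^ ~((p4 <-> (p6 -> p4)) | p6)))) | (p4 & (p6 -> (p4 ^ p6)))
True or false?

p6 ^ p4 = T ^ T = F
p6 -> p4 = T -> T = T
p6 ^ p4 = T ^ T = F
~(p6 ^ p4) = ~F = T
(p6 -> p4) <-> ~(p6 ^ p4) = T <-> T = T
p4 ^ ((p6 -> p4) <-> ~(p6 ^ p4)) = T ^ T = F
p6 <-> (p4 ^ ((p6 -> p4) <-> ~(p6 ^ p4))) = T <-> F = F
~(p6 <-> (p4 ^ ((p6 -> p4) <-> ~(p6 ^ p4)))) = ~F = T
~(p6 <-> (p4 ^ ((p6 -> p4) <-> ~(p6 ^ p4)))) | p6 = T | T = T
~(~(p6 <-> (p4 ^ ((p6 -> p4) <-> ~(p6 ^ p4)))) | p6) = ~T = F
p6 -> p4 = T -> T = T
p4 <-> (p6 -> p4) = T <-> T = T
(p4 <-> (p6 -> p4)) | p6 = T | T = T
~((p4 <-> (p6 -> p4)) | p6) = ~T = F
~(~(p6 <-> (p4 ^ ((p6 -> p4) <-> ~(p6 ^ p4)))) | p6) ^ ~((p4 <-> (p6 -> p4)) | p6) = F ^ F = F
p6 <-> (~(~(p6 <-> (p4 ^ ((p6 -> p4) <-> ~(p6 ^ p4)))) | p6) ^ ~((p4 <-> (p6 -> p4)) | p6)) = T <-> F = F
(p6 ^ p4) -> (p6 <-> (~(~(p6 <-> (p4 ^ ((p6 -> p4) <-> ~(p6 ^ p4)))) | p6) ^ ~((p4 <-> (p6 -> p4)) | p6))) = F -> F = T
p4 ^ p6 = T ^ T = F
p6 -> (p4 ^ p6) = T -> F = F
p4 & (p6 -> (p4 ^ p6)) = T & F = F
((p6 ^ p4) -> (p6 <-> (~(~(p6 <-> (p4 ^ ((p6 -> p4) <-> ~(p6 ^ p4)))) | p6) ^ ~((p4 <-> (p6 -> p4)) | p6)))) | (p4 & (p6 -> (p4 ^ p6))) = T | F = T

T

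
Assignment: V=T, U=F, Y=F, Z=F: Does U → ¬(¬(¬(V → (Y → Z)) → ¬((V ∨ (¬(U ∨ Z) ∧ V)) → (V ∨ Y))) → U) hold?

T

Y → Z = F → F = T
V → (Y → Z) = T → T = T
¬(V → (Y → Z)) = ¬T = F
U ∨ Z = F ∨ F = F
¬(U ∨ Z) = ¬F = T
¬(U ∨ Z) ∧ V = T ∧ T = T
V ∨ (¬(U ∨ Z) ∧ V) = T ∨ T = T
V ∨ Y = T ∨ F = T
(V ∨ (¬(U ∨ Z) ∧ V)) → (V ∨ Y) = T → T = T
¬((V ∨ (¬(U ∨ Z) ∧ V)) → (V ∨ Y)) = ¬T = F
¬(V → (Y → Z)) → ¬((V ∨ (¬(U ∨ Z) ∧ V)) → (V ∨ Y)) = F → F = T
¬(¬(V → (Y → Z)) → ¬((V ∨ (¬(U ∨ Z) ∧ V)) → (V ∨ Y))) = ¬T = F
¬(¬(V → (Y → Z)) → ¬((V ∨ (¬(U ∨ Z) ∧ V)) → (V ∨ Y))) → U = F → F = T
¬(¬(¬(V → (Y → Z)) → ¬((V ∨ (¬(U ∨ Z) ∧ V)) → (V ∨ Y))) → U) = ¬T = F
U → ¬(¬(¬(V → (Y → Z)) → ¬((V ∨ (¬(U ∨ Z) ∧ V)) → (V ∨ Y))) → U) = F → F = T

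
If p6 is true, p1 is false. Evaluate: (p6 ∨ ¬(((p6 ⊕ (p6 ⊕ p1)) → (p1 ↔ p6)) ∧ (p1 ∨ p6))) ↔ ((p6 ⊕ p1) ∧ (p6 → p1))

False

p6 ⊕ p1 = True ⊕ False = True
p6 ⊕ (p6 ⊕ p1) = True ⊕ True = False
p1 ↔ p6 = False ↔ True = False
(p6 ⊕ (p6 ⊕ p1)) → (p1 ↔ p6) = False → False = True
p1 ∨ p6 = False ∨ True = True
((p6 ⊕ (p6 ⊕ p1)) → (p1 ↔ p6)) ∧ (p1 ∨ p6) = True ∧ True = True
¬(((p6 ⊕ (p6 ⊕ p1)) → (p1 ↔ p6)) ∧ (p1 ∨ p6)) = ¬True = False
p6 ∨ ¬(((p6 ⊕ (p6 ⊕ p1)) → (p1 ↔ p6)) ∧ (p1 ∨ p6)) = True ∨ False = True
p6 ⊕ p1 = True ⊕ False = True
p6 → p1 = True → False = False
(p6 ⊕ p1) ∧ (p6 → p1) = True ∧ False = False
(p6 ∨ ¬(((p6 ⊕ (p6 ⊕ p1)) → (p1 ↔ p6)) ∧ (p1 ∨ p6))) ↔ ((p6 ⊕ p1) ∧ (p6 → p1)) = True ↔ False = False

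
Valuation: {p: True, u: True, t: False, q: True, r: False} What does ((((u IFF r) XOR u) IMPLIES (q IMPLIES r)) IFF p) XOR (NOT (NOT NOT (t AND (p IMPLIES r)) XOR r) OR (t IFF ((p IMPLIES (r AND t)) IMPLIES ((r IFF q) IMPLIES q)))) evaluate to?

Substituting p=True, u=True, t=False, q=True, r=False:
u IFF r = True IFF False = False
(u IFF r) XOR u = False XOR True = True
q IMPLIES r = True IMPLIES False = False
((u IFF r) XOR u) IMPLIES (q IMPLIES r) = True IMPLIES False = False
(((u IFF r) XOR u) IMPLIES (q IMPLIES r)) IFF p = False IFF True = False
p IMPLIES r = True IMPLIES False = False
t AND (p IMPLIES r) = False AND False = False
NOT (t AND (p IMPLIES r)) = NOT False = True
NOT NOT (t AND (p IMPLIES r)) = NOT True = False
NOT NOT (t AND (p IMPLIES r)) XOR r = False XOR False = False
NOT (NOT NOT (t AND (p IMPLIES r)) XOR r) = NOT False = True
r AND t = False AND False = False
p IMPLIES (r AND t) = True IMPLIES False = False
r IFF q = False IFF True = False
(r IFF q) IMPLIES q = False IMPLIES True = True
(p IMPLIES (r AND t)) IMPLIES ((r IFF q) IMPLIES q) = False IMPLIES True = True
t IFF ((p IMPLIES (r AND t)) IMPLIES ((r IFF q) IMPLIES q)) = False IFF True = False
NOT (NOT NOT (t AND (p IMPLIES r)) XOR r) OR (t IFF ((p IMPLIES (r AND t)) IMPLIES ((r IFF q) IMPLIES q))) = True OR False = True
((((u IFF r) XOR u) IMPLIES (q IMPLIES r)) IFF p) XOR (NOT (NOT NOT (t AND (p IMPLIES r)) XOR r) OR (t IFF ((p IMPLIES (r AND t)) IMPLIES ((r IFF q) IMPLIES q)))) = False XOR True = True

True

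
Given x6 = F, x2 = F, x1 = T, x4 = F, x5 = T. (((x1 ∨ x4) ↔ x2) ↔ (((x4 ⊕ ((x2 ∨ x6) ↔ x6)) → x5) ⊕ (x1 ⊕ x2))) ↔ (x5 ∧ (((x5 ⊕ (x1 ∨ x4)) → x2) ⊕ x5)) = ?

F

x1 ∨ x4 = T ∨ F = T
(x1 ∨ x4) ↔ x2 = T ↔ F = F
x2 ∨ x6 = F ∨ F = F
(x2 ∨ x6) ↔ x6 = F ↔ F = T
x4 ⊕ ((x2 ∨ x6) ↔ x6) = F ⊕ T = T
(x4 ⊕ ((x2 ∨ x6) ↔ x6)) → x5 = T → T = T
x1 ⊕ x2 = T ⊕ F = T
((x4 ⊕ ((x2 ∨ x6) ↔ x6)) → x5) ⊕ (x1 ⊕ x2) = T ⊕ T = F
((x1 ∨ x4) ↔ x2) ↔ (((x4 ⊕ ((x2 ∨ x6) ↔ x6)) → x5) ⊕ (x1 ⊕ x2)) = F ↔ F = T
x1 ∨ x4 = T ∨ F = T
x5 ⊕ (x1 ∨ x4) = T ⊕ T = F
(x5 ⊕ (x1 ∨ x4)) → x2 = F → F = T
((x5 ⊕ (x1 ∨ x4)) → x2) ⊕ x5 = T ⊕ T = F
x5 ∧ (((x5 ⊕ (x1 ∨ x4)) → x2) ⊕ x5) = T ∧ F = F
(((x1 ∨ x4) ↔ x2) ↔ (((x4 ⊕ ((x2 ∨ x6) ↔ x6)) → x5) ⊕ (x1 ⊕ x2))) ↔ (x5 ∧ (((x5 ⊕ (x1 ∨ x4)) → x2) ⊕ x5)) = T ↔ F = F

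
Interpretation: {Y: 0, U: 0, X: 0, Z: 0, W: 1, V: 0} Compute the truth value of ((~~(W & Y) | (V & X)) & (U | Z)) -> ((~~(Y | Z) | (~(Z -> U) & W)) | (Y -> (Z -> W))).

1

W & Y = 1 & 0 = 0
~(W & Y) = ~0 = 1
~~(W & Y) = ~1 = 0
V & X = 0 & 0 = 0
~~(W & Y) | (V & X) = 0 | 0 = 0
U | Z = 0 | 0 = 0
(~~(W & Y) | (V & X)) & (U | Z) = 0 & 0 = 0
Y | Z = 0 | 0 = 0
~(Y | Z) = ~0 = 1
~~(Y | Z) = ~1 = 0
Z -> U = 0 -> 0 = 1
~(Z -> U) = ~1 = 0
~(Z -> U) & W = 0 & 1 = 0
~~(Y | Z) | (~(Z -> U) & W) = 0 | 0 = 0
Z -> W = 0 -> 1 = 1
Y -> (Z -> W) = 0 -> 1 = 1
(~~(Y | Z) | (~(Z -> U) & W)) | (Y -> (Z -> W)) = 0 | 1 = 1
((~~(W & Y) | (V & X)) & (U | Z)) -> ((~~(Y | Z) | (~(Z -> U) & W)) | (Y -> (Z -> W))) = 0 -> 1 = 1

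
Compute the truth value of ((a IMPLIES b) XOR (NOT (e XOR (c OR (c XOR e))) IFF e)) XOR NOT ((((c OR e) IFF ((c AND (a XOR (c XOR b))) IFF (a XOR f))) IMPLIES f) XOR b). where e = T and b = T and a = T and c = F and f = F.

T

Substituting e=T, b=T, a=T, c=F, f=F:
a IMPLIES b = T IMPLIES T = T
c XOR e = F XOR T = T
c OR (c XOR e) = F OR T = T
e XOR (c OR (c XOR e)) = T XOR T = F
NOT (e XOR (c OR (c XOR e))) = NOT F = T
NOT (e XOR (c OR (c XOR e))) IFF e = T IFF T = T
(a IMPLIES b) XOR (NOT (e XOR (c OR (c XOR e))) IFF e) = T XOR T = F
c OR e = F OR T = T
c XOR b = F XOR T = T
a XOR (c XOR b) = T XOR T = F
c AND (a XOR (c XOR b)) = F AND F = F
a XOR f = T XOR F = T
(c AND (a XOR (c XOR b))) IFF (a XOR f) = F IFF T = F
(c OR e) IFF ((c AND (a XOR (c XOR b))) IFF (a XOR f)) = T IFF F = F
((c OR e) IFF ((c AND (a XOR (c XOR b))) IFF (a XOR f))) IMPLIES f = F IMPLIES F = T
(((c OR e) IFF ((c AND (a XOR (c XOR b))) IFF (a XOR f))) IMPLIES f) XOR b = T XOR T = F
NOT ((((c OR e) IFF ((c AND (a XOR (c XOR b))) IFF (a XOR f))) IMPLIES f) XOR b) = NOT F = T
((a IMPLIES b) XOR (NOT (e XOR (c OR (c XOR e))) IFF e)) XOR NOT ((((c OR e) IFF ((c AND (a XOR (c XOR b))) IFF (a XOR f))) IMPLIES f) XOR b) = F XOR T = T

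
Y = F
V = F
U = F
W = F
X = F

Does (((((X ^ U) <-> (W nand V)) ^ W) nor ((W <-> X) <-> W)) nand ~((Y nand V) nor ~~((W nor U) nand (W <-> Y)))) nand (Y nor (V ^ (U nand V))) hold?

X ^ U = F ^ F = F
W nand V = F nand F = T
(X ^ U) <-> (W nand V) = F <-> T = F
((X ^ U) <-> (W nand V)) ^ W = F ^ F = F
W <-> X = F <-> F = T
(W <-> X) <-> W = T <-> F = F
(((X ^ U) <-> (W nand V)) ^ W) nor ((W <-> X) <-> W) = F nor F = T
Y nand V = F nand F = T
W nor U = F nor F = T
W <-> Y = F <-> F = T
(W nor U) nand (W <-> Y) = T nand T = F
~((W nor U) nand (W <-> Y)) = ~F = T
~~((W nor U) nand (W <-> Y)) = ~T = F
(Y nand V) nor ~~((W nor U) nand (W <-> Y)) = T nor F = F
~((Y nand V) nor ~~((W nor U) nand (W <-> Y))) = ~F = T
((((X ^ U) <-> (W nand V)) ^ W) nor ((W <-> X) <-> W)) nand ~((Y nand V) nor ~~((W nor U) nand (W <-> Y))) = T nand T = F
U nand V = F nand F = T
V ^ (U nand V) = F ^ T = T
Y nor (V ^ (U nand V)) = F nor T = F
(((((X ^ U) <-> (W nand V)) ^ W) nor ((W <-> X) <-> W)) nand ~((Y nand V) nor ~~((W nor U) nand (W <-> Y)))) nand (Y nor (V ^ (U nand V))) = F nand F = T

T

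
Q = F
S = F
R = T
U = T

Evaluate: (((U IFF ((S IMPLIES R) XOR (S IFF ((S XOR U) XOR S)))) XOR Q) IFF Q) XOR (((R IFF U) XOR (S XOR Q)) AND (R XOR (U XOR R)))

S IMPLIES R = F IMPLIES T = T
S XOR U = F XOR T = T
(S XOR U) XOR S = T XOR F = T
S IFF ((S XOR U) XOR S) = F IFF T = F
(S IMPLIES R) XOR (S IFF ((S XOR U) XOR S)) = T XOR F = T
U IFF ((S IMPLIES R) XOR (S IFF ((S XOR U) XOR S))) = T IFF T = T
(U IFF ((S IMPLIES R) XOR (S IFF ((S XOR U) XOR S)))) XOR Q = T XOR F = T
((U IFF ((S IMPLIES R) XOR (S IFF ((S XOR U) XOR S)))) XOR Q) IFF Q = T IFF F = F
R IFF U = T IFF T = T
S XOR Q = F XOR F = F
(R IFF U) XOR (S XOR Q) = T XOR F = T
U XOR R = T XOR T = F
R XOR (U XOR R) = T XOR F = T
((R IFF U) XOR (S XOR Q)) AND (R XOR (U XOR R)) = T AND T = T
(((U IFF ((S IMPLIES R) XOR (S IFF ((S XOR U) XOR S)))) XOR Q) IFF Q) XOR (((R IFF U) XOR (S XOR Q)) AND (R XOR (U XOR R))) = F XOR T = T

T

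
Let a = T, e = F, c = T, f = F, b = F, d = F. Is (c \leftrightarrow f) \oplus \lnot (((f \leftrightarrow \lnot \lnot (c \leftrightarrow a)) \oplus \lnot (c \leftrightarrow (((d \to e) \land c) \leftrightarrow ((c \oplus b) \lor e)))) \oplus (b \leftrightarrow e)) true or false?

F

c \leftrightarrow f = T \leftrightarrow F = F
c \leftrightarrow a = T \leftrightarrow T = T
\lnot (c \leftrightarrow a) = \lnot T = F
\lnot \lnot (c \leftrightarrow a) = \lnot F = T
f \leftrightarrow \lnot \lnot (c \leftrightarrow a) = F \leftrightarrow T = F
d \to e = F \to F = T
(d \to e) \land c = T \land T = T
c \oplus b = T \oplus F = T
(c \oplus b) \lor e = T \lor F = T
((d \to e) \land c) \leftrightarrow ((c \oplus b) \lor e) = T \leftrightarrow T = T
c \leftrightarrow (((d \to e) \land c) \leftrightarrow ((c \oplus b) \lor e)) = T \leftrightarrow T = T
\lnot (c \leftrightarrow (((d \to e) \land c) \leftrightarrow ((c \oplus b) \lor e))) = \lnot T = F
(f \leftrightarrow \lnot \lnot (c \leftrightarrow a)) \oplus \lnot (c \leftrightarrow (((d \to e) \land c) \leftrightarrow ((c \oplus b) \lor e))) = F \oplus F = F
b \leftrightarrow e = F \leftrightarrow F = T
((f \leftrightarrow \lnot \lnot (c \leftrightarrow a)) \oplus \lnot (c \leftrightarrow (((d \to e) \land c) \leftrightarrow ((c \oplus b) \lor e)))) \oplus (b \leftrightarrow e) = F \oplus T = T
\lnot (((f \leftrightarrow \lnot \lnot (c \leftrightarrow a)) \oplus \lnot (c \leftrightarrow (((d \to e) \land c) \leftrightarrow ((c \oplus b) \lor e)))) \oplus (b \leftrightarrow e)) = \lnot T = F
(c \leftrightarrow f) \oplus \lnot (((f \leftrightarrow \lnot \lnot (c \leftrightarrow a)) \oplus \lnot (c \leftrightarrow (((d \to e) \land c) \leftrightarrow ((c \oplus b) \lor e)))) \oplus (b \leftrightarrow e)) = F \oplus F = F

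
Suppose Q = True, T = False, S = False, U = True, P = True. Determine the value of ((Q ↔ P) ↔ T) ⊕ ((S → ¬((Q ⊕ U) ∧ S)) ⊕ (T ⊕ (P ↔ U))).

Substituting Q=True, T=False, S=False, U=True, P=True:
Q ↔ P = True ↔ True = True
(Q ↔ P) ↔ T = True ↔ False = False
Q ⊕ U = True ⊕ True = False
(Q ⊕ U) ∧ S = False ∧ False = False
¬((Q ⊕ U) ∧ S) = ¬False = True
S → ¬((Q ⊕ U) ∧ S) = False → True = True
P ↔ U = True ↔ True = True
T ⊕ (P ↔ U) = False ⊕ True = True
(S → ¬((Q ⊕ U) ∧ S)) ⊕ (T ⊕ (P ↔ U)) = True ⊕ True = False
((Q ↔ P) ↔ T) ⊕ ((S → ¬((Q ⊕ U) ∧ S)) ⊕ (T ⊕ (P ↔ U))) = False ⊕ False = False

False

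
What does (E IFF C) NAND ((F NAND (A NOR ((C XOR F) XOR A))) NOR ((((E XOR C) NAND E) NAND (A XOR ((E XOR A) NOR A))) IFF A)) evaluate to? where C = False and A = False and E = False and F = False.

E IFF C = False IFF False = True
C XOR F = False XOR False = False
(C XOR F) XOR A = False XOR False = False
A NOR ((C XOR F) XOR A) = False NOR False = True
F NAND (A NOR ((C XOR F) XOR A)) = False NAND True = True
E XOR C = False XOR False = False
(E XOR C) NAND E = False NAND False = True
E XOR A = False XOR False = False
(E XOR A) NOR A = False NOR False = True
A XOR ((E XOR A) NOR A) = False XOR True = True
((E XOR C) NAND E) NAND (A XOR ((E XOR A) NOR A)) = True NAND True = False
(((E XOR C) NAND E) NAND (A XOR ((E XOR A) NOR A))) IFF A = False IFF False = True
(F NAND (A NOR ((C XOR F) XOR A))) NOR ((((E XOR C) NAND E) NAND (A XOR ((E XOR A) NOR A))) IFF A) = True NOR True = False
(E IFF C) NAND ((F NAND (A NOR ((C XOR F) XOR A))) NOR ((((E XOR C) NAND E) NAND (A XOR ((E XOR A) NOR A))) IFF A)) = True NAND False = True

True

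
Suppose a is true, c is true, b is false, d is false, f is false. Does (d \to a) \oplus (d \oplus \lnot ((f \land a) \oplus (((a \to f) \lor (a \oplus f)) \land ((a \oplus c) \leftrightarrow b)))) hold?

\text{True}

Substituting a=\text{True}, c=\text{True}, b=\text{False}, d=\text{False}, f=\text{False}:
d \to a = \text{False} \to \text{True} = \text{True}
f \land a = \text{False} \land \text{True} = \text{False}
a \to f = \text{True} \to \text{False} = \text{False}
a \oplus f = \text{True} \oplus \text{False} = \text{True}
(a \to f) \lor (a \oplus f) = \text{False} \lor \text{True} = \text{True}
a \oplus c = \text{True} \oplus \text{True} = \text{False}
(a \oplus c) \leftrightarrow b = \text{False} \leftrightarrow \text{False} = \text{True}
((a \to f) \lor (a \oplus f)) \land ((a \oplus c) \leftrightarrow b) = \text{True} \land \text{True} = \text{True}
(f \land a) \oplus (((a \to f) \lor (a \oplus f)) \land ((a \oplus c) \leftrightarrow b)) = \text{False} \oplus \text{True} = \text{True}
\lnot ((f \land a) \oplus (((a \to f) \lor (a \oplus f)) \land ((a \oplus c) \leftrightarrow b))) = \lnot \text{True} = \text{False}
d \oplus \lnot ((f \land a) \oplus (((a \to f) \lor (a \oplus f)) \land ((a \oplus c) \leftrightarrow b))) = \text{False} \oplus \text{False} = \text{False}
(d \to a) \oplus (d \oplus \lnot ((f \land a) \oplus (((a \to f) \lor (a \oplus f)) \land ((a \oplus c) \leftrightarrow b)))) = \text{True} \oplus \text{False} = \text{True}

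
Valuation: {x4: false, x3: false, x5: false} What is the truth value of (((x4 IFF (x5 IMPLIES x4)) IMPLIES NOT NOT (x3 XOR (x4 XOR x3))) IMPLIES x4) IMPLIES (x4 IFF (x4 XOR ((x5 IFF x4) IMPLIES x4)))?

Substituting x4=false, x3=false, x5=false:
x5 IMPLIES x4 = false IMPLIES false = true
x4 IFF (x5 IMPLIES x4) = false IFF true = false
x4 XOR x3 = false XOR false = false
x3 XOR (x4 XOR x3) = false XOR false = false
NOT (x3 XOR (x4 XOR x3)) = NOT false = true
NOT NOT (x3 XOR (x4 XOR x3)) = NOT true = false
(x4 IFF (x5 IMPLIES x4)) IMPLIES NOT NOT (x3 XOR (x4 XOR x3)) = false IMPLIES false = true
((x4 IFF (x5 IMPLIES x4)) IMPLIES NOT NOT (x3 XOR (x4 XOR x3))) IMPLIES x4 = true IMPLIES false = false
x5 IFF x4 = false IFF false = true
(x5 IFF x4) IMPLIES x4 = true IMPLIES false = false
x4 XOR ((x5 IFF x4) IMPLIES x4) = false XOR false = false
x4 IFF (x4 XOR ((x5 IFF x4) IMPLIES x4)) = false IFF false = true
(((x4 IFF (x5 IMPLIES x4)) IMPLIES NOT NOT (x3 XOR (x4 XOR x3))) IMPLIES x4) IMPLIES (x4 IFF (x4 XOR ((x5 IFF x4) IMPLIES x4))) = false IMPLIES true = true

true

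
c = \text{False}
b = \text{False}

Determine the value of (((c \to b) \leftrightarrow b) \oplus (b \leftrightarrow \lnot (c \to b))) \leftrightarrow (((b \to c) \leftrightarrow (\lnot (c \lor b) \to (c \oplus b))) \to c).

\text{True}

Substituting c=\text{False}, b=\text{False}:
c \to b = \text{False} \to \text{False} = \text{True}
(c \to b) \leftrightarrow b = \text{True} \leftrightarrow \text{False} = \text{False}
c \to b = \text{False} \to \text{False} = \text{True}
\lnot (c \to b) = \lnot \text{True} = \text{False}
b \leftrightarrow \lnot (c \to b) = \text{False} \leftrightarrow \text{False} = \text{True}
((c \to b) \leftrightarrow b) \oplus (b \leftrightarrow \lnot (c \to b)) = \text{False} \oplus \text{True} = \text{True}
b \to c = \text{False} \to \text{False} = \text{True}
c \lor b = \text{False} \lor \text{False} = \text{False}
\lnot (c \lor b) = \lnot \text{False} = \text{True}
c \oplus b = \text{False} \oplus \text{False} = \text{False}
\lnot (c \lor b) \to (c \oplus b) = \text{True} \to \text{False} = \text{False}
(b \to c) \leftrightarrow (\lnot (c \lor b) \to (c \oplus b)) = \text{True} \leftrightarrow \text{False} = \text{False}
((b \to c) \leftrightarrow (\lnot (c \lor b) \to (c \oplus b))) \to c = \text{False} \to \text{False} = \text{True}
(((c \to b) \leftrightarrow b) \oplus (b \leftrightarrow \lnot (c \to b))) \leftrightarrow (((b \to c) \leftrightarrow (\lnot (c \lor b) \to (c \oplus b))) \to c) = \text{True} \leftrightarrow \text{True} = \text{True}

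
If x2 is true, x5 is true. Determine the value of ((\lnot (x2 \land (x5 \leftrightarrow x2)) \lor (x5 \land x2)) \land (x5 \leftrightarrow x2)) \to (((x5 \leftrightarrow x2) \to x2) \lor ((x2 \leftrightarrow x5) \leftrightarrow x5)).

x5 \leftrightarrow x2 = T \leftrightarrow T = T
x2 \land (x5 \leftrightarrow x2) = T \land T = T
\lnot (x2 \land (x5 \leftrightarrow x2)) = \lnot T = F
x5 \land x2 = T \land T = T
\lnot (x2 \land (x5 \leftrightarrow x2)) \lor (x5 \land x2) = F \lor T = T
x5 \leftrightarrow x2 = T \leftrightarrow T = T
(\lnot (x2 \land (x5 \leftrightarrow x2)) \lor (x5 \land x2)) \land (x5 \leftrightarrow x2) = T \land T = T
x5 \leftrightarrow x2 = T \leftrightarrow T = T
(x5 \leftrightarrow x2) \to x2 = T \to T = T
x2 \leftrightarrow x5 = T \leftrightarrow T = T
(x2 \leftrightarrow x5) \leftrightarrow x5 = T \leftrightarrow T = T
((x5 \leftrightarrow x2) \to x2) \lor ((x2 \leftrightarrow x5) \leftrightarrow x5) = T \lor T = T
((\lnot (x2 \land (x5 \leftrightarrow x2)) \lor (x5 \land x2)) \land (x5 \leftrightarrow x2)) \to (((x5 \leftrightarrow x2) \to x2) \lor ((x2 \leftrightarrow x5) \leftrightarrow x5)) = T \to T = T

T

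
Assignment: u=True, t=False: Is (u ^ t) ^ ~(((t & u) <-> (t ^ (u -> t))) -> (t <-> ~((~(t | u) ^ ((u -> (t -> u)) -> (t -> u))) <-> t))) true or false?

u ^ t = True ^ False = True
t & u = False & True = False
u -> t = True -> False = False
t ^ (u -> t) = False ^ False = False
(t & u) <-> (t ^ (u -> t)) = False <-> False = True
t | u = False | True = True
~(t | u) = ~True = False
t -> u = False -> True = True
u -> (t -> u) = True -> True = True
t -> u = False -> True = True
(u -> (t -> u)) -> (t -> u) = True -> True = True
~(t | u) ^ ((u -> (t -> u)) -> (t -> u)) = False ^ True = True
(~(t | u) ^ ((u -> (t -> u)) -> (t -> u))) <-> t = True <-> False = False
~((~(t | u) ^ ((u -> (t -> u)) -> (t -> u))) <-> t) = ~False = True
t <-> ~((~(t | u) ^ ((u -> (t -> u)) -> (t -> u))) <-> t) = False <-> True = False
((t & u) <-> (t ^ (u -> t))) -> (t <-> ~((~(t | u) ^ ((u -> (t -> u)) -> (t -> u))) <-> t)) = True -> False = False
~(((t & u) <-> (t ^ (u -> t))) -> (t <-> ~((~(t | u) ^ ((u -> (t -> u)) -> (t -> u))) <-> t))) = ~False = True
(u ^ t) ^ ~(((t & u) <-> (t ^ (u -> t))) -> (t <-> ~((~(t | u) ^ ((u -> (t -> u)) -> (t -> u))) <-> t))) = True ^ True = False

False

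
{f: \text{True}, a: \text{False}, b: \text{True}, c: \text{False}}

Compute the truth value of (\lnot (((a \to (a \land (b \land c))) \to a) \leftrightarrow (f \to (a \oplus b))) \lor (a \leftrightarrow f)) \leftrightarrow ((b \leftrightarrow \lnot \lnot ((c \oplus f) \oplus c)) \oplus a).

b \land c = \text{True} \land \text{False} = \text{False}
a \land (b \land c) = \text{False} \land \text{False} = \text{False}
a \to (a \land (b \land c)) = \text{False} \to \text{False} = \text{True}
(a \to (a \land (b \land c))) \to a = \text{True} \to \text{False} = \text{False}
a \oplus b = \text{False} \oplus \text{True} = \text{True}
f \to (a \oplus b) = \text{True} \to \text{True} = \text{True}
((a \to (a \land (b \land c))) \to a) \leftrightarrow (f \to (a \oplus b)) = \text{False} \leftrightarrow \text{True} = \text{False}
\lnot (((a \to (a \land (b \land c))) \to a) \leftrightarrow (f \to (a \oplus b))) = \lnot \text{False} = \text{True}
a \leftrightarrow f = \text{False} \leftrightarrow \text{True} = \text{False}
\lnot (((a \to (a \land (b \land c))) \to a) \leftrightarrow (f \to (a \oplus b))) \lor (a \leftrightarrow f) = \text{True} \lor \text{False} = \text{True}
c \oplus f = \text{False} \oplus \text{True} = \text{True}
(c \oplus f) \oplus c = \text{True} \oplus \text{False} = \text{True}
\lnot ((c \oplus f) \oplus c) = \lnot \text{True} = \text{False}
\lnot \lnot ((c \oplus f) \oplus c) = \lnot \text{False} = \text{True}
b \leftrightarrow \lnot \lnot ((c \oplus f) \oplus c) = \text{True} \leftrightarrow \text{True} = \text{True}
(b \leftrightarrow \lnot \lnot ((c \oplus f) \oplus c)) \oplus a = \text{True} \oplus \text{False} = \text{True}
(\lnot (((a \to (a \land (b \land c))) \to a) \leftrightarrow (f \to (a \oplus b))) \lor (a \leftrightarrow f)) \leftrightarrow ((b \leftrightarrow \lnot \lnot ((c \oplus f) \oplus c)) \oplus a) = \text{True} \leftrightarrow \text{True} = \text{True}

\text{True}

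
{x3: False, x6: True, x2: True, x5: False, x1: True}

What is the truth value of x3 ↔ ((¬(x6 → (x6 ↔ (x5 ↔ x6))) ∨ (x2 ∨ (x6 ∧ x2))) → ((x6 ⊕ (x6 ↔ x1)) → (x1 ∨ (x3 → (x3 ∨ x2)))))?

False

x5 ↔ x6 = False ↔ True = False
x6 ↔ (x5 ↔ x6) = True ↔ False = False
x6 → (x6 ↔ (x5 ↔ x6)) = True → False = False
¬(x6 → (x6 ↔ (x5 ↔ x6))) = ¬False = True
x6 ∧ x2 = True ∧ True = True
x2 ∨ (x6 ∧ x2) = True ∨ True = True
¬(x6 → (x6 ↔ (x5 ↔ x6))) ∨ (x2 ∨ (x6 ∧ x2)) = True ∨ True = True
x6 ↔ x1 = True ↔ True = True
x6 ⊕ (x6 ↔ x1) = True ⊕ True = False
x3 ∨ x2 = False ∨ True = True
x3 → (x3 ∨ x2) = False → True = True
x1 ∨ (x3 → (x3 ∨ x2)) = True ∨ True = True
(x6 ⊕ (x6 ↔ x1)) → (x1 ∨ (x3 → (x3 ∨ x2))) = False → True = True
(¬(x6 → (x6 ↔ (x5 ↔ x6))) ∨ (x2 ∨ (x6 ∧ x2))) → ((x6 ⊕ (x6 ↔ x1)) → (x1 ∨ (x3 → (x3 ∨ x2)))) = True → True = True
x3 ↔ ((¬(x6 → (x6 ↔ (x5 ↔ x6))) ∨ (x2 ∨ (x6 ∧ x2))) → ((x6 ⊕ (x6 ↔ x1)) → (x1 ∨ (x3 → (x3 ∨ x2))))) = False ↔ True = False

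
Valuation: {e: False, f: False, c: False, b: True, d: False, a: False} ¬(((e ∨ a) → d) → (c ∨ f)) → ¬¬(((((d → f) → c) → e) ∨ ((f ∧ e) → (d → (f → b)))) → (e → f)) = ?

True

e ∨ a = False ∨ False = False
(e ∨ a) → d = False → False = True
c ∨ f = False ∨ False = False
((e ∨ a) → d) → (c ∨ f) = True → False = False
¬(((e ∨ a) → d) → (c ∨ f)) = ¬False = True
d → f = False → False = True
(d → f) → c = True → False = False
((d → f) → c) → e = False → False = True
f ∧ e = False ∧ False = False
f → b = False → True = True
d → (f → b) = False → True = True
(f ∧ e) → (d → (f → b)) = False → True = True
(((d → f) → c) → e) ∨ ((f ∧ e) → (d → (f → b))) = True ∨ True = True
e → f = False → False = True
((((d → f) → c) → e) ∨ ((f ∧ e) → (d → (f → b)))) → (e → f) = True → True = True
¬(((((d → f) → c) → e) ∨ ((f ∧ e) → (d → (f → b)))) → (e → f)) = ¬True = False
¬¬(((((d → f) → c) → e) ∨ ((f ∧ e) → (d → (f → b)))) → (e → f)) = ¬False = True
¬(((e ∨ a) → d) → (c ∨ f)) → ¬¬(((((d → f) → c) → e) ∨ ((f ∧ e) → (d → (f → b)))) → (e → f)) = True → True = True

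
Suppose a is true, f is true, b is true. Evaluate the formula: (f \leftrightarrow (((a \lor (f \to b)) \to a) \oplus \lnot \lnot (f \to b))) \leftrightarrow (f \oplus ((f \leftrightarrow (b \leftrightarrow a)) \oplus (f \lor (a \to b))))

F

f \to b = T \to T = T
a \lor (f \to b) = T \lor T = T
(a \lor (f \to b)) \to a = T \to T = T
f \to b = T \to T = T
\lnot (f \to b) = \lnot T = F
\lnot \lnot (f \to b) = \lnot F = T
((a \lor (f \to b)) \to a) \oplus \lnot \lnot (f \to b) = T \oplus T = F
f \leftrightarrow (((a \lor (f \to b)) \to a) \oplus \lnot \lnot (f \to b)) = T \leftrightarrow F = F
b \leftrightarrow a = T \leftrightarrow T = T
f \leftrightarrow (b \leftrightarrow a) = T \leftrightarrow T = T
a \to b = T \to T = T
f \lor (a \to b) = T \lor T = T
(f \leftrightarrow (b \leftrightarrow a)) \oplus (f \lor (a \to b)) = T \oplus T = F
f \oplus ((f \leftrightarrow (b \leftrightarrow a)) \oplus (f \lor (a \to b))) = T \oplus F = T
(f \leftrightarrow (((a \lor (f \to b)) \to a) \oplus \lnot \lnot (f \to b))) \leftrightarrow (f \oplus ((f \leftrightarrow (b \leftrightarrow a)) \oplus (f \lor (a \to b)))) = F \leftrightarrow T = F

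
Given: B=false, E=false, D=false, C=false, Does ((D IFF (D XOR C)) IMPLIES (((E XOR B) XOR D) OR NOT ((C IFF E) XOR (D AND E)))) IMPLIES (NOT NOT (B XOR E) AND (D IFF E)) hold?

true

D XOR C = false XOR false = false
D IFF (D XOR C) = false IFF false = true
E XOR B = false XOR false = false
(E XOR B) XOR D = false XOR false = false
C IFF E = false IFF false = true
D AND E = false AND false = false
(C IFF E) XOR (D AND E) = true XOR false = true
NOT ((C IFF E) XOR (D AND E)) = NOT true = false
((E XOR B) XOR D) OR NOT ((C IFF E) XOR (D AND E)) = false OR false = false
(D IFF (D XOR C)) IMPLIES (((E XOR B) XOR D) OR NOT ((C IFF E) XOR (D AND E))) = true IMPLIES false = false
B XOR E = false XOR false = false
NOT (B XOR E) = NOT false = true
NOT NOT (B XOR E) = NOT true = false
D IFF E = false IFF false = true
NOT NOT (B XOR E) AND (D IFF E) = false AND true = false
((D IFF (D XOR C)) IMPLIES (((E XOR B) XOR D) OR NOT ((C IFF E) XOR (D AND E)))) IMPLIES (NOT NOT (B XOR E) AND (D IFF E)) = false IMPLIES false = true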